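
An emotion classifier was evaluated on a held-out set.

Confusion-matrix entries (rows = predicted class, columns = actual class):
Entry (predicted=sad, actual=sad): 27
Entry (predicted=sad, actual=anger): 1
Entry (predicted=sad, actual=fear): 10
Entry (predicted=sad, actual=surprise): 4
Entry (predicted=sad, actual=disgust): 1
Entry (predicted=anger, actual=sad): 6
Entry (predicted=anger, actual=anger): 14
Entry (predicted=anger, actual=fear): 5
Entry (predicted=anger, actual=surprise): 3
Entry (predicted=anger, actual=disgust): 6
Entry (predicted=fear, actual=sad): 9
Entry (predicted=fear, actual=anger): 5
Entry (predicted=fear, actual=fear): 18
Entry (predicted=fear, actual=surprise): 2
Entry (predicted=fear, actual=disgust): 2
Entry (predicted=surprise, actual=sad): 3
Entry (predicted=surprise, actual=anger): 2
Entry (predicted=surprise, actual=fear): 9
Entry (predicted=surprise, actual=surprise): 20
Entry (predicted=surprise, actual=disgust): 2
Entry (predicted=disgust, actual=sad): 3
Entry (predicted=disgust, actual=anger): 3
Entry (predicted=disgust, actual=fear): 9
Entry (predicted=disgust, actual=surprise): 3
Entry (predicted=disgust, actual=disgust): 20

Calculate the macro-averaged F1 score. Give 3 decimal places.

0.530

Per-class F1 score (2·TP/(2·TP+FP+FN)):
  sad: TP=27, FP=1+10+4+1=16, FN=6+9+3+3=21 → 54/91 = 0.5934
  anger: TP=14, FP=6+5+3+6=20, FN=1+5+2+3=11 → 28/59 = 0.4746
  fear: TP=18, FP=9+5+2+2=18, FN=10+5+9+9=33 → 36/87 = 0.4138
  surprise: TP=20, FP=3+2+9+2=16, FN=4+3+2+3=12 → 40/68 = 0.5882
  disgust: TP=20, FP=3+3+9+3=18, FN=1+6+2+2=11 → 40/69 = 0.5797
Macro-F1 score = mean = (0.5934 + 0.4746 + 0.4138 + 0.5882 + 0.5797) / 5 = 0.530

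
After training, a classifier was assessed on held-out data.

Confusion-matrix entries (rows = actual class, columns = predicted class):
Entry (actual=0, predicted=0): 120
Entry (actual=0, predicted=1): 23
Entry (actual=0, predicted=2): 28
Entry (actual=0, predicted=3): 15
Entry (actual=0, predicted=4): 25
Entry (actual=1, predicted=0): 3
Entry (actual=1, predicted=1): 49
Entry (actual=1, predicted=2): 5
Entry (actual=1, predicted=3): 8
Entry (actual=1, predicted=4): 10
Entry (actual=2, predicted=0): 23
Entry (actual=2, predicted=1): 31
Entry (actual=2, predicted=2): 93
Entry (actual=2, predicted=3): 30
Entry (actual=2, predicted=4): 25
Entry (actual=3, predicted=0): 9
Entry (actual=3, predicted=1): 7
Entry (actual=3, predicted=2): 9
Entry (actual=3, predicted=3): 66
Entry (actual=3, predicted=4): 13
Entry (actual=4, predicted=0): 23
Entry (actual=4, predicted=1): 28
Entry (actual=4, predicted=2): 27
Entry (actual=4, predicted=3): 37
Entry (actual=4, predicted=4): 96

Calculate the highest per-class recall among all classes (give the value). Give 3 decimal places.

Per-class recall (TP/(TP+FN)):
  0: TP=120, FN=23+28+15+25=91 → 120/211 = 0.5687
  1: TP=49, FN=3+5+8+10=26 → 49/75 = 0.6533
  2: TP=93, FN=23+31+30+25=109 → 93/202 = 0.4604
  3: TP=66, FN=9+7+9+13=38 → 66/104 = 0.6346
  4: TP=96, FN=23+28+27+37=115 → 96/211 = 0.4550
Highest is class '1' with recall = 0.653.

0.653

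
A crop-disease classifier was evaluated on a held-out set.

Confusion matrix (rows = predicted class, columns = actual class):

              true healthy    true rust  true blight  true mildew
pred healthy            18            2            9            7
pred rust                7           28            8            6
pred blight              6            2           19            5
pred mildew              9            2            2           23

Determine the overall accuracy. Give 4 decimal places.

0.5752

Accuracy = trace / total = (18+28+19+23=88) / 153 = 88/153 = 0.5752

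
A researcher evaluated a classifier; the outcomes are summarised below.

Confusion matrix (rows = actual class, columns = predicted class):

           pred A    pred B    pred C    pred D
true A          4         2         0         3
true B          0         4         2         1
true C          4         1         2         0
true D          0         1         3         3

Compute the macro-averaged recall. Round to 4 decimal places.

0.4325

Per-class recall (TP/(TP+FN)):
  A: TP=4, FN=2+0+3=5 → 4/9 = 0.44444
  B: TP=4, FN=0+2+1=3 → 4/7 = 0.57143
  C: TP=2, FN=4+1+0=5 → 2/7 = 0.28571
  D: TP=3, FN=0+1+3=4 → 3/7 = 0.42857
Macro-recall = mean = (0.44444 + 0.57143 + 0.28571 + 0.42857) / 4 = 0.4325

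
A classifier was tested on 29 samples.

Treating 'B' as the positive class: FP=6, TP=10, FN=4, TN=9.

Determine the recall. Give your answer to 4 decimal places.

Recall = TP/(TP+FN) = 10/(10+4) = 10/14 = 0.7143

0.7143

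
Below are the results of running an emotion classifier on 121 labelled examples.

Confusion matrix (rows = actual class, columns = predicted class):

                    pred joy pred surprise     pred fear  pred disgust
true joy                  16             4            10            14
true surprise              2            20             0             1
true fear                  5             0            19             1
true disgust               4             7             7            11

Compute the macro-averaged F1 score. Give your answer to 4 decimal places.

0.5518

Per-class F1 score (2·TP/(2·TP+FP+FN)):
  joy: TP=16, FP=2+5+4=11, FN=4+10+14=28 → 32/71 = 0.45070
  surprise: TP=20, FP=4+0+7=11, FN=2+0+1=3 → 40/54 = 0.74074
  fear: TP=19, FP=10+0+7=17, FN=5+0+1=6 → 38/61 = 0.62295
  disgust: TP=11, FP=14+1+1=16, FN=4+7+7=18 → 22/56 = 0.39286
Macro-F1 score = mean = (0.45070 + 0.74074 + 0.62295 + 0.39286) / 4 = 0.5518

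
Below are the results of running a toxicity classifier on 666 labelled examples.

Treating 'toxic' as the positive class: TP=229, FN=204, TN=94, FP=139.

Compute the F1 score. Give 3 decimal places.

0.572

Precision = TP/(TP+FP) = 229/368 = 0.6223
Recall = TP/(TP+FN) = 229/433 = 0.5289
F1 = 2·TP/(2·TP+FP+FN) = 458/801 = 0.572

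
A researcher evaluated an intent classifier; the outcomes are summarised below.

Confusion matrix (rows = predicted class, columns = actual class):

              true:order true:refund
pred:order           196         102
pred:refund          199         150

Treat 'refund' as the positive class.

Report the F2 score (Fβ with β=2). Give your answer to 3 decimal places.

Fβ = (1+β²)·TP / ((1+β²)·TP + β²·FN + FP), with β²=4
= 5·150 / (5·150 + 4·102 + 199) = 0.553

0.553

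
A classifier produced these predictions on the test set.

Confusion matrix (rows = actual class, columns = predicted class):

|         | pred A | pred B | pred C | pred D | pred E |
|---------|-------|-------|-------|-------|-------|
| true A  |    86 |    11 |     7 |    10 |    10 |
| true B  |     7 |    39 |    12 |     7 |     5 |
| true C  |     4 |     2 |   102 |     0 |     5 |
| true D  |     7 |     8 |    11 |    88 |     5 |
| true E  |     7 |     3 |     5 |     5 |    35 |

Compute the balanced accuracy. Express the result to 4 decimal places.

0.7058

Balanced accuracy = mean of per-class recall.
  A: recall = 86/124 = 0.69355
  B: recall = 39/70 = 0.55714
  C: recall = 102/113 = 0.90265
  D: recall = 88/119 = 0.73950
  E: recall = 35/55 = 0.63636
Mean = (0.69355 + 0.55714 + 0.90265 + 0.73950 + 0.63636) / 5 = 0.7058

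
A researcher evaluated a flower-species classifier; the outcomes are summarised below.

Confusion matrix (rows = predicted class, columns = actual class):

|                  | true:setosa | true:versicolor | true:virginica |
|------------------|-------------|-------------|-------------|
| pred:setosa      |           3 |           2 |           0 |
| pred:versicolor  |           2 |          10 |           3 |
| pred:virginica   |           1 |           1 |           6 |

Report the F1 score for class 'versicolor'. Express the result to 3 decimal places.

0.714

Take TP from the diagonal, FP from the rest of the 'versicolor' prediction marginal, FN from the rest of the 'versicolor' actual marginal.
F1 score = 2·TP/(2·TP+FP+FN).
versicolor: TP=10, FP=2+3=5, FN=2+1=3 → 20/28 = 0.7143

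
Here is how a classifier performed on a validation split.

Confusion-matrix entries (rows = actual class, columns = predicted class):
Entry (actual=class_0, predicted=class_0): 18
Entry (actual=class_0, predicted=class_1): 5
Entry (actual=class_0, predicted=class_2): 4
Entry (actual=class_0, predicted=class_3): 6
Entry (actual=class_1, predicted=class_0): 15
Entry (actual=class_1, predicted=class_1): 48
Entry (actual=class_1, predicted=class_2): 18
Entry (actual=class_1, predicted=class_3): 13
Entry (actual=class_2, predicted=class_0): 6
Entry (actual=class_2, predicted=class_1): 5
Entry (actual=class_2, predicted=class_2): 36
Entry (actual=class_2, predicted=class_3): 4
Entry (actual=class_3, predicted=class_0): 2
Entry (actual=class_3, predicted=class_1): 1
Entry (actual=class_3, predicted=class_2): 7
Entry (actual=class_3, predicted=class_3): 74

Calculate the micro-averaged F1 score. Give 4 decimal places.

Micro-averaging pools counts across classes: ΣTP=176, ΣFP=86, ΣFN=86.
Micro-F1 score = 2·TP/(2·TP+FP+FN) on pooled counts = 0.6718 (equals overall accuracy in single-label multiclass).

0.6718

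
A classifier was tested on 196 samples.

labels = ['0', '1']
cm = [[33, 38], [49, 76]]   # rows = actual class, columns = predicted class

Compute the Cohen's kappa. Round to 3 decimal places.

0.070

Observed agreement pₒ = trace/N = 109/196 = 0.5561
Expected agreement pₑ = Σ (rowᵢ·colᵢ)/N² = (71·82 + 125·114)/196² = 0.5225
κ = (pₒ − pₑ)/(1 − pₑ) = (0.5561 − 0.5225)/(1 − 0.5225) = 0.070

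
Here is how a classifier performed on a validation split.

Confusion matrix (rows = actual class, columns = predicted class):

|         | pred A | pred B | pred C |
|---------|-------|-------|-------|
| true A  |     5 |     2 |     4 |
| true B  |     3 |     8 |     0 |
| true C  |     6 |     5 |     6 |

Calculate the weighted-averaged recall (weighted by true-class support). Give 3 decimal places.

Per-class recall (TP/(TP+FN)):
  A: TP=5, FN=2+4=6 → 5/11 = 0.4545
  B: TP=8, FN=3+0=3 → 8/11 = 0.7273
  C: TP=6, FN=6+5=11 → 6/17 = 0.3529
Weighted-recall = Σ (supportᵢ/N)·recallᵢ with N=39: (11/39)·0.4545 + (11/39)·0.7273 + (17/39)·0.3529 = 0.487

0.487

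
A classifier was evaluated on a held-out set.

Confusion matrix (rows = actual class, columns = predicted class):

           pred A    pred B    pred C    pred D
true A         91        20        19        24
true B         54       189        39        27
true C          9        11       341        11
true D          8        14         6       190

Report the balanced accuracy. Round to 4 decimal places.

0.7477

Balanced accuracy = mean of per-class recall.
  A: recall = 91/154 = 0.59091
  B: recall = 189/309 = 0.61165
  C: recall = 341/372 = 0.91667
  D: recall = 190/218 = 0.87156
Mean = (0.59091 + 0.61165 + 0.91667 + 0.87156) / 4 = 0.7477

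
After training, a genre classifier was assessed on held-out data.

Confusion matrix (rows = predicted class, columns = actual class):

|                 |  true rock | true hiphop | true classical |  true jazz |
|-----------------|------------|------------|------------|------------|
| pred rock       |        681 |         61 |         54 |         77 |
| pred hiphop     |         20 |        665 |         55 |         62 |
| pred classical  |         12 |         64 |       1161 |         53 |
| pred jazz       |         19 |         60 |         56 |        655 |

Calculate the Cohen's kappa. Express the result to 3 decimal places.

Observed agreement pₒ = trace/N = 3162/3755 = 0.8421
Expected agreement pₑ = Σ (rowᵢ·colᵢ)/N² = (732·873 + 850·802 + 1326·1290 + 847·790)/3755² = 0.2624
κ = (pₒ − pₑ)/(1 − pₑ) = (0.8421 − 0.2624)/(1 − 0.2624) = 0.786

0.786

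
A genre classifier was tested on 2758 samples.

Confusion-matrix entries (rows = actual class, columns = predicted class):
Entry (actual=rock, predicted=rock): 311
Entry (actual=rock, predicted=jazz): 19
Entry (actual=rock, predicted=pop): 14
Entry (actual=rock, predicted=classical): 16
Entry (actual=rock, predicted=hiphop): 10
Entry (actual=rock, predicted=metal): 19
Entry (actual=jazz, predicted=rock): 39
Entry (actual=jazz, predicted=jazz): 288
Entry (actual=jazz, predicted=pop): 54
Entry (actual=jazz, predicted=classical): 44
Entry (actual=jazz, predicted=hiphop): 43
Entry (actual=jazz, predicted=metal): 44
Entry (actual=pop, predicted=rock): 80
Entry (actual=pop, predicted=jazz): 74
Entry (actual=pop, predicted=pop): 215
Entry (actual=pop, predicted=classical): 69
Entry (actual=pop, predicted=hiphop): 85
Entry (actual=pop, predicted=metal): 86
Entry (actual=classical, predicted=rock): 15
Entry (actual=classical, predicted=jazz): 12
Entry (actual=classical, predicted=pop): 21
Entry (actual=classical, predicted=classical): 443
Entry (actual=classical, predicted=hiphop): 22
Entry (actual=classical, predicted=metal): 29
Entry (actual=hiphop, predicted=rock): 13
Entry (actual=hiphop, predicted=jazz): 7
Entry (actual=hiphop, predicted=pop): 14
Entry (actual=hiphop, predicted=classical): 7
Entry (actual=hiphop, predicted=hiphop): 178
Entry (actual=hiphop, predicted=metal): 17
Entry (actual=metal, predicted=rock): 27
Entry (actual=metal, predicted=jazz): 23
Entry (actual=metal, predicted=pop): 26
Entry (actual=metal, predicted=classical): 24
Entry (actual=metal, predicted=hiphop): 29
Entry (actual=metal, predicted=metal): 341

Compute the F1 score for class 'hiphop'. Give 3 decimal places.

0.590

F1 score = 2·TP/(2·TP+FP+FN).
hiphop: TP=178, FP=10+43+85+22+29=189, FN=13+7+14+7+17=58 → 356/603 = 0.5904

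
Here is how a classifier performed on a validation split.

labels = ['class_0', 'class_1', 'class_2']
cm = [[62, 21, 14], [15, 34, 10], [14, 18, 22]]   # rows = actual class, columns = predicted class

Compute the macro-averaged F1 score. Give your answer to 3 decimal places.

0.538

Per-class F1 score (2·TP/(2·TP+FP+FN)):
  class_0: TP=62, FP=15+14=29, FN=21+14=35 → 124/188 = 0.6596
  class_1: TP=34, FP=21+18=39, FN=15+10=25 → 68/132 = 0.5152
  class_2: TP=22, FP=14+10=24, FN=14+18=32 → 44/100 = 0.4400
Macro-F1 score = mean = (0.6596 + 0.5152 + 0.4400) / 3 = 0.538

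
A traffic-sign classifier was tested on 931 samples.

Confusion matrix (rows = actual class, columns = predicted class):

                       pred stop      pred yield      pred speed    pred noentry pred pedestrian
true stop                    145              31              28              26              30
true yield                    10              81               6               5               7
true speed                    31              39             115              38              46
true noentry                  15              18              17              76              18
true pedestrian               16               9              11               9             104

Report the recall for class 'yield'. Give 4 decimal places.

One-vs-rest for 'yield': TP = diagonal; FP = other classes predicted 'yield'; FN = 'yield' predicted as other.
recall = TP/(TP+FN).
yield: TP=81, FN=10+6+5+7=28 → 81/109 = 0.74312

0.7431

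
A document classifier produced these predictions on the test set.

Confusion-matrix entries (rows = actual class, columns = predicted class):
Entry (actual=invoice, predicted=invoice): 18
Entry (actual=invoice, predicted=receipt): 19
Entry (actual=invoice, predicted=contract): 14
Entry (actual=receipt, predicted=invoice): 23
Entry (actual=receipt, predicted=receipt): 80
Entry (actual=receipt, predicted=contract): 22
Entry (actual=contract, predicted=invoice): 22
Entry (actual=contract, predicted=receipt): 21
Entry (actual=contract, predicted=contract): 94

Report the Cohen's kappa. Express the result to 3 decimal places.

0.389

Observed agreement pₒ = trace/N = 192/313 = 0.6134
Expected agreement pₑ = Σ (rowᵢ·colᵢ)/N² = (51·63 + 125·120 + 137·130)/313² = 0.3677
κ = (pₒ − pₑ)/(1 − pₑ) = (0.6134 − 0.3677)/(1 − 0.3677) = 0.389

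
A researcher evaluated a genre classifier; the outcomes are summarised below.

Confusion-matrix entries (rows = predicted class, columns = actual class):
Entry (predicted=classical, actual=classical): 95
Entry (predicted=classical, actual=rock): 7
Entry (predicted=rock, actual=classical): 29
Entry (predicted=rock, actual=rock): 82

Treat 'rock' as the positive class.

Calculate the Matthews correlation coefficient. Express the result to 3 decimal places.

0.679

MCC = (TP·TN − FP·FN) / √((TP+FP)(TP+FN)(TN+FP)(TN+FN))
Numerator = 82·95 − 29·7 = 7587
Denominator = √(111·89·124·102) = √124949592 = 11178.0853
MCC = 7587 / 11178.0853 = 0.679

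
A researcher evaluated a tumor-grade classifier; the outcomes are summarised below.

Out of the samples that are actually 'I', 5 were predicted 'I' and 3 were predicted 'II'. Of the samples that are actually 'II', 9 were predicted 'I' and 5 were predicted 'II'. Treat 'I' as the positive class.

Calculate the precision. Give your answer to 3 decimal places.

0.357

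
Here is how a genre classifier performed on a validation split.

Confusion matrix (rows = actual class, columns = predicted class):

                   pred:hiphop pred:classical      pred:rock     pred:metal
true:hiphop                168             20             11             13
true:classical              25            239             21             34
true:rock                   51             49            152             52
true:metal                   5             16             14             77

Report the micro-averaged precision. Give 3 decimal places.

0.672

Micro-averaging pools counts across classes: ΣTP=636, ΣFP=311, ΣFN=311.
Micro-precision = TP/(TP+FP) on pooled counts = 0.672 (equals overall accuracy in single-label multiclass).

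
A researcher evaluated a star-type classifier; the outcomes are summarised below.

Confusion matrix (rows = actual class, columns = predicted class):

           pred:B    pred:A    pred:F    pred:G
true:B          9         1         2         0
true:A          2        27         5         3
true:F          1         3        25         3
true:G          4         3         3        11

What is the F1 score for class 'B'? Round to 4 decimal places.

0.6429

F1 score = 2·TP/(2·TP+FP+FN).
B: TP=9, FP=2+1+4=7, FN=1+2+0=3 → 18/28 = 0.64286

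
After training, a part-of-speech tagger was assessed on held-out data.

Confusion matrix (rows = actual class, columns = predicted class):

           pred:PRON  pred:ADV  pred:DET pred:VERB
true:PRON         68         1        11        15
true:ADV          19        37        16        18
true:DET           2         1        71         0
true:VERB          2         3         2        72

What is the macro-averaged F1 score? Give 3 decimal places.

Per-class F1 score (2·TP/(2·TP+FP+FN)):
  PRON: TP=68, FP=19+2+2=23, FN=1+11+15=27 → 136/186 = 0.7312
  ADV: TP=37, FP=1+1+3=5, FN=19+16+18=53 → 74/132 = 0.5606
  DET: TP=71, FP=11+16+2=29, FN=2+1+0=3 → 142/174 = 0.8161
  VERB: TP=72, FP=15+18+0=33, FN=2+3+2=7 → 144/184 = 0.7826
Macro-F1 score = mean = (0.7312 + 0.5606 + 0.8161 + 0.7826) / 4 = 0.723

0.723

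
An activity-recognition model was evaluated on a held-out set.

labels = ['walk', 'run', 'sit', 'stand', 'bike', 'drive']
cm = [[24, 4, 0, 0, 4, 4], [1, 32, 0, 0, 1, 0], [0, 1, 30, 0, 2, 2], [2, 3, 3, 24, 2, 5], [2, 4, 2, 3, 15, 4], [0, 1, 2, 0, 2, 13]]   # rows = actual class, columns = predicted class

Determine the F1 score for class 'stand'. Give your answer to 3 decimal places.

0.727

F1 score = 2·TP/(2·TP+FP+FN).
stand: TP=24, FP=0+0+0+3+0=3, FN=2+3+3+2+5=15 → 48/66 = 0.7273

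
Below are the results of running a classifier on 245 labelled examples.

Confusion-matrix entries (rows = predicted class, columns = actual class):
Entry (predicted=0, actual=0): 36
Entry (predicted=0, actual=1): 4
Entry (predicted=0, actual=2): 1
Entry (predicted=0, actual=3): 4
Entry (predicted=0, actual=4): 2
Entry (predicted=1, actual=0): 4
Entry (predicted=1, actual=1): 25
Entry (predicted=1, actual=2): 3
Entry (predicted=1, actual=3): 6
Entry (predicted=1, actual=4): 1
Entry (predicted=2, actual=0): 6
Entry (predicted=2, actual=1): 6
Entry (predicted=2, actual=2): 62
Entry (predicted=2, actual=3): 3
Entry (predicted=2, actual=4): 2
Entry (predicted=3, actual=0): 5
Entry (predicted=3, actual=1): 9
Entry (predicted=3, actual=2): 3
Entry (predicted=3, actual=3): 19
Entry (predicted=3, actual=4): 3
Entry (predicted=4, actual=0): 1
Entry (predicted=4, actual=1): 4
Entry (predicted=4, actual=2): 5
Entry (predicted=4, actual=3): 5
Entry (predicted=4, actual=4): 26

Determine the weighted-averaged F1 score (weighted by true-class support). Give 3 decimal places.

0.683

Per-class F1 score (2·TP/(2·TP+FP+FN)):
  0: TP=36, FP=4+1+4+2=11, FN=4+6+5+1=16 → 72/99 = 0.7273
  1: TP=25, FP=4+3+6+1=14, FN=4+6+9+4=23 → 50/87 = 0.5747
  2: TP=62, FP=6+6+3+2=17, FN=1+3+3+5=12 → 124/153 = 0.8105
  3: TP=19, FP=5+9+3+3=20, FN=4+6+3+5=18 → 38/76 = 0.5000
  4: TP=26, FP=1+4+5+5=15, FN=2+1+2+3=8 → 52/75 = 0.6933
Weighted-F1 score = Σ (supportᵢ/N)·F1 scoreᵢ with N=245: (52/245)·0.7273 + (48/245)·0.5747 + (74/245)·0.8105 + (37/245)·0.5000 + (34/245)·0.6933 = 0.683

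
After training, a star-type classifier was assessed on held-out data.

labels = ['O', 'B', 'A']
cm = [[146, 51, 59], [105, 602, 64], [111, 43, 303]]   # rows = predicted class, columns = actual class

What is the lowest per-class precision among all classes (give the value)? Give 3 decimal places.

Per-class precision (TP/(TP+FP)):
  O: TP=146, FP=51+59=110 → 146/256 = 0.5703
  B: TP=602, FP=105+64=169 → 602/771 = 0.7808
  A: TP=303, FP=111+43=154 → 303/457 = 0.6630
Lowest is class 'O' with precision = 0.570.

0.570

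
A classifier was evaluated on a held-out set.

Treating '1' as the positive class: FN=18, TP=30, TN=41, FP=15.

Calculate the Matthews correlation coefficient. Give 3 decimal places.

0.359

MCC = (TP·TN − FP·FN) / √((TP+FP)(TP+FN)(TN+FP)(TN+FN))
Numerator = 30·41 − 15·18 = 960
Denominator = √(45·48·56·59) = √7136640 = 2671.4490
MCC = 960 / 2671.4490 = 0.359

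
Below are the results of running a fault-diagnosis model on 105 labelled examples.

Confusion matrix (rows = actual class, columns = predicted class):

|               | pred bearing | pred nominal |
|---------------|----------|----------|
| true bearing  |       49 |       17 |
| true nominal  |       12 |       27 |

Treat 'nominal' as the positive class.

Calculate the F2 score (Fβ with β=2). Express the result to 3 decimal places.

Fβ = (1+β²)·TP / ((1+β²)·TP + β²·FN + FP), with β²=4
= 5·27 / (5·27 + 4·12 + 17) = 0.675

0.675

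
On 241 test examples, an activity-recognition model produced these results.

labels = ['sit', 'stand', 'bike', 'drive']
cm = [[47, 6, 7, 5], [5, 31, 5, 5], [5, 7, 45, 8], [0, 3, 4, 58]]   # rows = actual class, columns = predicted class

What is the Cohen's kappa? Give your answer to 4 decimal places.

0.6661

Observed agreement pₒ = trace/N = 181/241 = 0.75104
Expected agreement pₑ = Σ (rowᵢ·colᵢ)/N² = (65·57 + 46·47 + 65·61 + 65·76)/241² = 0.25433
κ = (pₒ − pₑ)/(1 − pₑ) = (0.75104 − 0.25433)/(1 − 0.25433) = 0.6661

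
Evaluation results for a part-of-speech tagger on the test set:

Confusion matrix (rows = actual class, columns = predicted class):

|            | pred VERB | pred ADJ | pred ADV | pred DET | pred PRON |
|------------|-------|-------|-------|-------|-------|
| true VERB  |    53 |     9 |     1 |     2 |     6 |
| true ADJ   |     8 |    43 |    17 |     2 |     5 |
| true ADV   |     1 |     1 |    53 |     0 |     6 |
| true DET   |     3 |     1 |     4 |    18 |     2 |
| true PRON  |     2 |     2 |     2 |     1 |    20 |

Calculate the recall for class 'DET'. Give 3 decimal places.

0.643

Treat 'DET' as positive and all other classes as negative.
recall = TP/(TP+FN).
DET: TP=18, FN=3+1+4+2=10 → 18/28 = 0.6429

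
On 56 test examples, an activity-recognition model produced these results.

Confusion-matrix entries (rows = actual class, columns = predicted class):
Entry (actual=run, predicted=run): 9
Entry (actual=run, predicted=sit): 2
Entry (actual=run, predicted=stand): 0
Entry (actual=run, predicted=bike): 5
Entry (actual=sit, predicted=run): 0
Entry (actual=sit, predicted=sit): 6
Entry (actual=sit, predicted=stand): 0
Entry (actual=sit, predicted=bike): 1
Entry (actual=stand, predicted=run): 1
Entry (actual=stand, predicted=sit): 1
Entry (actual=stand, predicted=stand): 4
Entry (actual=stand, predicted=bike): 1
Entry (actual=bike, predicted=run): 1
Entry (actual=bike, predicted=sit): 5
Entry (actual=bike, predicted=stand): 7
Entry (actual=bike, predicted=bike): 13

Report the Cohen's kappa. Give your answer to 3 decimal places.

0.407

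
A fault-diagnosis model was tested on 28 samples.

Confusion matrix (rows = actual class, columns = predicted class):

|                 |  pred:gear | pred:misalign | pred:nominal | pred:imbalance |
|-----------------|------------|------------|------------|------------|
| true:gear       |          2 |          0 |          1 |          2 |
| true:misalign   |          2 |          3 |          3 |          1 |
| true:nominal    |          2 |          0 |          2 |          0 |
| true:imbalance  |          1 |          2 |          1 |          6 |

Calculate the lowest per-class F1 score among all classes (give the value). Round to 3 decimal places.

Per-class F1 score (2·TP/(2·TP+FP+FN)):
  gear: TP=2, FP=2+2+1=5, FN=0+1+2=3 → 4/12 = 0.3333
  misalign: TP=3, FP=0+0+2=2, FN=2+3+1=6 → 6/14 = 0.4286
  nominal: TP=2, FP=1+3+1=5, FN=2+0+0=2 → 4/11 = 0.3636
  imbalance: TP=6, FP=2+1+0=3, FN=1+2+1=4 → 12/19 = 0.6316
Lowest is class 'gear' with F1 score = 0.333.

0.333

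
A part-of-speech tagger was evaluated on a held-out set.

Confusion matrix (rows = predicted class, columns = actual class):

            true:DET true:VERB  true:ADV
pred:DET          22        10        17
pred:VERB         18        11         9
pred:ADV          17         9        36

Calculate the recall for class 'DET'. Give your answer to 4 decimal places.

Take TP from the diagonal, FP from the rest of the 'DET' prediction marginal, FN from the rest of the 'DET' actual marginal.
recall = TP/(TP+FN).
DET: TP=22, FN=18+17=35 → 22/57 = 0.38596

0.3860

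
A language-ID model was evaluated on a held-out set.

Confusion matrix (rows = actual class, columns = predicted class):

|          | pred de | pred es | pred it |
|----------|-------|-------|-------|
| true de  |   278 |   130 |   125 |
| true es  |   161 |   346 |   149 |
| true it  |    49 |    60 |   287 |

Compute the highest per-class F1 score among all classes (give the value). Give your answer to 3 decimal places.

0.600

Per-class F1 score (2·TP/(2·TP+FP+FN)):
  de: TP=278, FP=161+49=210, FN=130+125=255 → 556/1021 = 0.5446
  es: TP=346, FP=130+60=190, FN=161+149=310 → 692/1192 = 0.5805
  it: TP=287, FP=125+149=274, FN=49+60=109 → 574/957 = 0.5998
Highest is class 'it' with F1 score = 0.600.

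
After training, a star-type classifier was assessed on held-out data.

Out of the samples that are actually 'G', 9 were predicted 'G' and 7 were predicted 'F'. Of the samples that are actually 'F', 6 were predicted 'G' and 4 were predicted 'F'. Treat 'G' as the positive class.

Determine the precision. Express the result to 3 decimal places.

0.600

Precision = TP/(TP+FP) = 9/(9+6) = 9/15 = 0.600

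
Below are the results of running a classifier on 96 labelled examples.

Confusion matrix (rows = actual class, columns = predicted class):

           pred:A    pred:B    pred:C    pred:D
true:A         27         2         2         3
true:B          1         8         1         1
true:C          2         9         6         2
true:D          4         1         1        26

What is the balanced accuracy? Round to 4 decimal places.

0.6624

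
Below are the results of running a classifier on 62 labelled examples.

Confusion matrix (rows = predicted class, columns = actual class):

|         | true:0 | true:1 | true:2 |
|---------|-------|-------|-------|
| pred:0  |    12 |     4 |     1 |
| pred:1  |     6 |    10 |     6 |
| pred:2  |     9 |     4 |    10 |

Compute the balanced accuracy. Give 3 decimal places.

Balanced accuracy = mean of per-class recall.
  0: recall = 12/27 = 0.4444
  1: recall = 10/18 = 0.5556
  2: recall = 10/17 = 0.5882
Mean = (0.4444 + 0.5556 + 0.5882) / 3 = 0.529

0.529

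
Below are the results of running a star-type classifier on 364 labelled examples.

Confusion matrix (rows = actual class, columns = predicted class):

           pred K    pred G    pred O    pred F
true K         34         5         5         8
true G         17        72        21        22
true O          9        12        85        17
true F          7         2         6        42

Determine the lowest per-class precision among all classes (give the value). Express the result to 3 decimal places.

0.472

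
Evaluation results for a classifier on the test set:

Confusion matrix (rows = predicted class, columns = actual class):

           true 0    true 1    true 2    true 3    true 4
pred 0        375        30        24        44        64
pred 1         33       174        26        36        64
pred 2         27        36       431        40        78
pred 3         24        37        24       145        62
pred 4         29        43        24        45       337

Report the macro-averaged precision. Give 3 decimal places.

Per-class precision (TP/(TP+FP)):
  0: TP=375, FP=30+24+44+64=162 → 375/537 = 0.6983
  1: TP=174, FP=33+26+36+64=159 → 174/333 = 0.5225
  2: TP=431, FP=27+36+40+78=181 → 431/612 = 0.7042
  3: TP=145, FP=24+37+24+62=147 → 145/292 = 0.4966
  4: TP=337, FP=29+43+24+45=141 → 337/478 = 0.7050
Macro-precision = mean = (0.6983 + 0.5225 + 0.7042 + 0.4966 + 0.7050) / 5 = 0.625

0.625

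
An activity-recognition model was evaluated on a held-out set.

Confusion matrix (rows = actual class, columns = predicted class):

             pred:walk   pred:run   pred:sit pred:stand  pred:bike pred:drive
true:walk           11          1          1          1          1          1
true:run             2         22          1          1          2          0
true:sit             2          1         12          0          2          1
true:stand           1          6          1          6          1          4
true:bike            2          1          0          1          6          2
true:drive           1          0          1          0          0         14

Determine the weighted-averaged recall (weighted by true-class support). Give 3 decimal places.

0.651

Per-class recall (TP/(TP+FN)):
  walk: TP=11, FN=1+1+1+1+1=5 → 11/16 = 0.6875
  run: TP=22, FN=2+1+1+2+0=6 → 22/28 = 0.7857
  sit: TP=12, FN=2+1+0+2+1=6 → 12/18 = 0.6667
  stand: TP=6, FN=1+6+1+1+4=13 → 6/19 = 0.3158
  bike: TP=6, FN=2+1+0+1+2=6 → 6/12 = 0.5000
  drive: TP=14, FN=1+0+1+0+0=2 → 14/16 = 0.8750
Weighted-recall = Σ (supportᵢ/N)·recallᵢ with N=109: (16/109)·0.6875 + (28/109)·0.7857 + (18/109)·0.6667 + (19/109)·0.3158 + (12/109)·0.5000 + (16/109)·0.8750 = 0.651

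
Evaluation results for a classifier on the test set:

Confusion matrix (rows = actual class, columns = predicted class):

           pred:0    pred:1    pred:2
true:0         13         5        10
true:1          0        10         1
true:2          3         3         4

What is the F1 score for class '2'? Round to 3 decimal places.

0.320

F1 score = 2·TP/(2·TP+FP+FN).
2: TP=4, FP=10+1=11, FN=3+3=6 → 8/25 = 0.3200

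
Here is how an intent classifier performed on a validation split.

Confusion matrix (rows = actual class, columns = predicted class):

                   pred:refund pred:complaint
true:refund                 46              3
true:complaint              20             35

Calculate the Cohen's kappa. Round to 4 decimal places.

0.5645

Observed agreement pₒ = trace/N = 81/104 = 0.77885
Expected agreement pₑ = Σ (rowᵢ·colᵢ)/N² = (49·66 + 55·38)/104² = 0.49223
κ = (pₒ − pₑ)/(1 − pₑ) = (0.77885 − 0.49223)/(1 − 0.49223) = 0.5645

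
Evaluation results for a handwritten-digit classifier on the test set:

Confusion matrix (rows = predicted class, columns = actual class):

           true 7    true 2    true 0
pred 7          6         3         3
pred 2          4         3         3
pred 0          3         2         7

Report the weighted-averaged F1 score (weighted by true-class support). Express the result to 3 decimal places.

Per-class F1 score (2·TP/(2·TP+FP+FN)):
  7: TP=6, FP=3+3=6, FN=4+3=7 → 12/25 = 0.4800
  2: TP=3, FP=4+3=7, FN=3+2=5 → 6/18 = 0.3333
  0: TP=7, FP=3+2=5, FN=3+3=6 → 14/25 = 0.5600
Weighted-F1 score = Σ (supportᵢ/N)·F1 scoreᵢ with N=34: (13/34)·0.4800 + (8/34)·0.3333 + (13/34)·0.5600 = 0.476

0.476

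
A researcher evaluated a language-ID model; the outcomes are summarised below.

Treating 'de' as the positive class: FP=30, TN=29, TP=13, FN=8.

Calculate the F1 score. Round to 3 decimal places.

0.406

Precision = TP/(TP+FP) = 13/43 = 0.3023
Recall = TP/(TP+FN) = 13/21 = 0.6190
F1 = 2·TP/(2·TP+FP+FN) = 26/64 = 0.406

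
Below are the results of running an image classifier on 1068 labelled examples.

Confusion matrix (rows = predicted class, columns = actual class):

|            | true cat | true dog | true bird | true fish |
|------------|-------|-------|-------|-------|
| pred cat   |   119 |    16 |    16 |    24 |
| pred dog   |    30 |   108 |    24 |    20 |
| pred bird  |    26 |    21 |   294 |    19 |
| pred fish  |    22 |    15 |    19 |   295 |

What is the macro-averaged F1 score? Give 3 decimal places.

Per-class F1 score (2·TP/(2·TP+FP+FN)):
  cat: TP=119, FP=16+16+24=56, FN=30+26+22=78 → 238/372 = 0.6398
  dog: TP=108, FP=30+24+20=74, FN=16+21+15=52 → 216/342 = 0.6316
  bird: TP=294, FP=26+21+19=66, FN=16+24+19=59 → 588/713 = 0.8247
  fish: TP=295, FP=22+15+19=56, FN=24+20+19=63 → 590/709 = 0.8322
Macro-F1 score = mean = (0.6398 + 0.6316 + 0.8247 + 0.8322) / 4 = 0.732

0.732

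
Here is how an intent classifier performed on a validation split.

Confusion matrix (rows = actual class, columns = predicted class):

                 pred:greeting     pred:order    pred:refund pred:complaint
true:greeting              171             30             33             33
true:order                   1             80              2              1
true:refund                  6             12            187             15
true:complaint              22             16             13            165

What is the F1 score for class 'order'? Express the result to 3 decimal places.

F1 score = 2·TP/(2·TP+FP+FN).
order: TP=80, FP=30+12+16=58, FN=1+2+1=4 → 160/222 = 0.7207

0.721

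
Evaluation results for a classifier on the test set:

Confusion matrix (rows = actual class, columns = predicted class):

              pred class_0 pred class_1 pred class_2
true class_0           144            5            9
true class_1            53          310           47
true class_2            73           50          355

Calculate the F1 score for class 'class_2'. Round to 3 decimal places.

0.799

Treat 'class_2' as positive and all other classes as negative.
F1 score = 2·TP/(2·TP+FP+FN).
class_2: TP=355, FP=9+47=56, FN=73+50=123 → 710/889 = 0.7987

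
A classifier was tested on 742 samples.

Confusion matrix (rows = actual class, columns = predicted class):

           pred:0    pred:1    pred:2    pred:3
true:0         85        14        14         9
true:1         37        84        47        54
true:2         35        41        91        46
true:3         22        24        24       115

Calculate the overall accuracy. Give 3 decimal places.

Accuracy = trace / total = (85+84+91+115=375) / 742 = 375/742 = 0.505

0.505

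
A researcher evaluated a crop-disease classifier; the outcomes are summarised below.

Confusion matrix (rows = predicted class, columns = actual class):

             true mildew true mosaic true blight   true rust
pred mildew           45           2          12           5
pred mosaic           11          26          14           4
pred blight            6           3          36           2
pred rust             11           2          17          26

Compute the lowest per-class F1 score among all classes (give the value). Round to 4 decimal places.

0.5591

Per-class F1 score (2·TP/(2·TP+FP+FN)):
  mildew: TP=45, FP=2+12+5=19, FN=11+6+11=28 → 90/137 = 0.65693
  mosaic: TP=26, FP=11+14+4=29, FN=2+3+2=7 → 52/88 = 0.59091
  blight: TP=36, FP=6+3+2=11, FN=12+14+17=43 → 72/126 = 0.57143
  rust: TP=26, FP=11+2+17=30, FN=5+4+2=11 → 52/93 = 0.55914
Lowest is class 'rust' with F1 score = 0.5591.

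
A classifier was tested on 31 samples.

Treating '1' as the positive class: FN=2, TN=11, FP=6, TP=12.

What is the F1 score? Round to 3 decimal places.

0.750

Precision = TP/(TP+FP) = 12/18 = 0.6667
Recall = TP/(TP+FN) = 12/14 = 0.8571
F1 = 2·TP/(2·TP+FP+FN) = 24/32 = 0.750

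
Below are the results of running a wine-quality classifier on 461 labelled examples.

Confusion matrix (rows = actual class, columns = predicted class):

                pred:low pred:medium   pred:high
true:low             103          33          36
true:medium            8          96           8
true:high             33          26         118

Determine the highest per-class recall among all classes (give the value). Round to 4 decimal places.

0.8571

Per-class recall (TP/(TP+FN)):
  low: TP=103, FN=33+36=69 → 103/172 = 0.59884
  medium: TP=96, FN=8+8=16 → 96/112 = 0.85714
  high: TP=118, FN=33+26=59 → 118/177 = 0.66667
Highest is class 'medium' with recall = 0.8571.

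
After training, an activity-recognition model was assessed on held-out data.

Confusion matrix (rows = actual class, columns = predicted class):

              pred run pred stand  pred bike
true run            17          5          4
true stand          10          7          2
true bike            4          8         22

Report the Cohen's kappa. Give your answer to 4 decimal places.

0.3646

Observed agreement pₒ = trace/N = 46/79 = 0.58228
Expected agreement pₑ = Σ (rowᵢ·colᵢ)/N² = (26·31 + 19·20 + 34·28)/79² = 0.34257
κ = (pₒ − pₑ)/(1 − pₑ) = (0.58228 − 0.34257)/(1 − 0.34257) = 0.3646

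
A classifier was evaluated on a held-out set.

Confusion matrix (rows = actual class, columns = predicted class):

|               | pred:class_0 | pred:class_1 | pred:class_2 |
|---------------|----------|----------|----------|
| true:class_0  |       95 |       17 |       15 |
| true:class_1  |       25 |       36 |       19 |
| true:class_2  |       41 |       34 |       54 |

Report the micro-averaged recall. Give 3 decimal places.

Micro-averaging pools counts across classes: ΣTP=185, ΣFP=151, ΣFN=151.
Micro-recall = TP/(TP+FN) on pooled counts = 0.551 (equals overall accuracy in single-label multiclass).

0.551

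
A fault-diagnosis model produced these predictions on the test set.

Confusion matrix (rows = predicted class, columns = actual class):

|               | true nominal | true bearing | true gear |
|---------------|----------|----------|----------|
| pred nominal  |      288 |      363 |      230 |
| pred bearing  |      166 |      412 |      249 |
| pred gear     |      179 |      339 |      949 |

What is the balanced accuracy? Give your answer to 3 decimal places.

Balanced accuracy = mean of per-class recall.
  nominal: recall = 288/633 = 0.4550
  bearing: recall = 412/1114 = 0.3698
  gear: recall = 949/1428 = 0.6646
Mean = (0.4550 + 0.3698 + 0.6646) / 3 = 0.496

0.496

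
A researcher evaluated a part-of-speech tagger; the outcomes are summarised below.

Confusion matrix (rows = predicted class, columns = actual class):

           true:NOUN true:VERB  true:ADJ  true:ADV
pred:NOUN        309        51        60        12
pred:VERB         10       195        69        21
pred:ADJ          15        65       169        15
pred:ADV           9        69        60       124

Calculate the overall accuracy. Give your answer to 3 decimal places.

0.636

Accuracy = trace / total = (309+195+169+124=797) / 1253 = 797/1253 = 0.636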